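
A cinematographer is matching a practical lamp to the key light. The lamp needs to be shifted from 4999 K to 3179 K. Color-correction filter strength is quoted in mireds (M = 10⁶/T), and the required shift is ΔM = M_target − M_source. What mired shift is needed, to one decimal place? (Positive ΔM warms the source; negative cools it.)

M_source = 10⁶/4999 = 200.040; M_target = 10⁶/3179 = 314.564.
ΔM = 314.564 − 200.040 = 114.524 → +114.5 mireds, a warming shift.

+114.5 mireds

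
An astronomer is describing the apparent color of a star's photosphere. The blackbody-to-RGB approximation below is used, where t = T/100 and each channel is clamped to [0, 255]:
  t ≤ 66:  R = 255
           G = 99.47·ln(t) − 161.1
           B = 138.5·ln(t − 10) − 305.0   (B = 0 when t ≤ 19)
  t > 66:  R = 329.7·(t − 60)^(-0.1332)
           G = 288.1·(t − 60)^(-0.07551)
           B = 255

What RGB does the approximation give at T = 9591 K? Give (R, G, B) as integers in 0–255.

(205, 220, 255)

t = 9591/100 = 95.91; the t > 66 branch applies.
R = 329.7·(95.91 − 60)^(-0.1332) = 329.7·35.91^(-0.1332) = 329.7·0.62065 = 204.628.
G = 288.1·(95.91 − 60)^(-0.07551) = 288.1·35.91^(-0.07551) = 288.1·0.76307 = 219.841.
B = 255 by definition for t > 66.
Rounded: (205, 220, 255).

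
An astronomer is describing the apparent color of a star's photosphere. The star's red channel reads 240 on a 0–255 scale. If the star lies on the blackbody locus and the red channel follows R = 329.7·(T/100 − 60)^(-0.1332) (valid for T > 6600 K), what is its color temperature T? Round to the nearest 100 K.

7100 K

(t − 60)^(-0.1332) = 240/329.7 = 0.72793.
t − 60 = 0.72793^(1/-0.1332) = 0.72793^(-7.508) = 10.848, so t = 70.848.
T = 100·t = 7085 K → 7100 K to the nearest 100 K.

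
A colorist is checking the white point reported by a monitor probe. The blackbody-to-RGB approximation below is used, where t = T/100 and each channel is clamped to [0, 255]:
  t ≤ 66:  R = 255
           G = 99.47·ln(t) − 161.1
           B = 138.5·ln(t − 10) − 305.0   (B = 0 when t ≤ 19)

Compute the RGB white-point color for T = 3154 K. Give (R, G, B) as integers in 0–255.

t = 3154/100 = 31.54; the t ≤ 66 branch applies.
R = 255 by definition for t ≤ 66.
G = 99.47·ln 31.54 − 161.1 = 99.47·3.4513 − 161.1 = 182.196.
B = 138.5·ln(31.54 − 10) − 305.0 = 138.5·ln 21.54 − 305.0 = 138.5·3.0699 − 305.0 = 120.183.
Rounded: (255, 182, 120).

(255, 182, 120)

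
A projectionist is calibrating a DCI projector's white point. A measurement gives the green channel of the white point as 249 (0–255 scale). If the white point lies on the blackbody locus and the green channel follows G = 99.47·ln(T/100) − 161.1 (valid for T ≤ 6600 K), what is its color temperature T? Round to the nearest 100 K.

6200 K

ln t = (249 + 161.1) / 99.47 = 4.1229.
t = e^4.1229 = 61.735.
T = 100·t = 6174 K → 6200 K to the nearest 100 K.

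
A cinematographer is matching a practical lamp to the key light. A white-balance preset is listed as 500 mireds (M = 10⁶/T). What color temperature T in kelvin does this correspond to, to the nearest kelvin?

T = 10⁶ / 500 = 2000.00 K → 2000 K.

2000 K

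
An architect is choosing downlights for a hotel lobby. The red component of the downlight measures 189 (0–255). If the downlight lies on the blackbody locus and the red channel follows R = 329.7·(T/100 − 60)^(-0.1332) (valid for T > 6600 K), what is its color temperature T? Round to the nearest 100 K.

(t − 60)^(-0.1332) = 189/329.7 = 0.57325.
t − 60 = 0.57325^(1/-0.1332) = 0.57325^(-7.508) = 65.199, so t = 125.199.
T = 100·t = 12520 K → 12500 K to the nearest 100 K.

12500 K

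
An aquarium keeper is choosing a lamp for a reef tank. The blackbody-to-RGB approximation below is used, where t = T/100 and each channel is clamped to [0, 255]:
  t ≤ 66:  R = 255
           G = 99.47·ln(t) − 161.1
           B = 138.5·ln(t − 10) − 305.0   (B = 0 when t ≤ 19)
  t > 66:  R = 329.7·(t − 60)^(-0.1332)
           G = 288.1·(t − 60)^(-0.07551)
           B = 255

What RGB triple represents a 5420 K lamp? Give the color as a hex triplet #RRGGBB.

t = 5420/100 = 54.2; the t ≤ 66 branch applies.
R = 255 by definition for t ≤ 66.
G = 99.47·ln 54.2 − 161.1 = 99.47·3.9927 − 161.1 = 236.052.
B = 138.5·ln(54.2 − 10) − 305.0 = 138.5·ln 44.2 − 305.0 = 138.5·3.7887 − 305.0 = 219.738.
Rounded: (255, 236, 220).
In hex: #FFECDC.

#FFECDC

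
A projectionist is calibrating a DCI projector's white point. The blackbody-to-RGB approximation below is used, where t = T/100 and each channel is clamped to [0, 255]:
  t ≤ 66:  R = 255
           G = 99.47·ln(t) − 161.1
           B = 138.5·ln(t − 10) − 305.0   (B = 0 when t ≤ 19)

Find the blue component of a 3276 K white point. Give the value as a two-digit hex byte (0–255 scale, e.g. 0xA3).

0x80

t = 3276/100 = 32.76; the t ≤ 66 branch applies.
B = 138.5·ln(32.76 − 10) − 305.0 = 138.5·ln 22.76 − 305.0 = 138.5·3.1250 − 305.0 = 127.813.
Rounded: 128; in hex, 0x80.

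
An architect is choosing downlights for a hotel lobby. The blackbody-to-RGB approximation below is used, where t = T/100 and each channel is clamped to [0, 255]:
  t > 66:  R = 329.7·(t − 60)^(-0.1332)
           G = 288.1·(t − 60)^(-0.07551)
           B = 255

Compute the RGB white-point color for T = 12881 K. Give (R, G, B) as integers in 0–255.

t = 12881/100 = 128.81; the t > 66 branch applies.
R = 329.7·(128.81 − 60)^(-0.1332) = 329.7·68.81^(-0.1332) = 329.7·0.56915 = 187.648.
G = 288.1·(128.81 − 60)^(-0.07551) = 288.1·68.81^(-0.07551) = 288.1·0.72651 = 209.306.
B = 255 by definition for t > 66.
Rounded: (188, 209, 255).

(188, 209, 255)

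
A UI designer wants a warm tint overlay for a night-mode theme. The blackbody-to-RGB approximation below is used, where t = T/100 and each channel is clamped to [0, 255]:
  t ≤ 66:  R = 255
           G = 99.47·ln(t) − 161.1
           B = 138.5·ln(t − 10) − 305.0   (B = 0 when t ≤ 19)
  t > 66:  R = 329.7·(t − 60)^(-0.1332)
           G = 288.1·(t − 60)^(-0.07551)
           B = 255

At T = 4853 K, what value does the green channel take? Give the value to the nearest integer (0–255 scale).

225

t = 4853/100 = 48.53; the t ≤ 66 branch applies.
G = 99.47·ln 48.53 − 161.1 = 99.47·3.8822 − 161.1 = 225.061.
Rounded: 225.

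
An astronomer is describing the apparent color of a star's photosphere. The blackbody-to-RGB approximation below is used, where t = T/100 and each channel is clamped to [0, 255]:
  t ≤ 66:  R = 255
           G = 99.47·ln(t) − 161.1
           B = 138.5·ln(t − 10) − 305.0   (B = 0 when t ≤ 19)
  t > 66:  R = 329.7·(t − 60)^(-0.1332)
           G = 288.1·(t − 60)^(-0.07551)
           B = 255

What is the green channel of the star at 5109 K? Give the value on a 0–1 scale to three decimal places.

t = 5109/100 = 51.09; the t ≤ 66 branch applies.
G = 99.47·ln 51.09 − 161.1 = 99.47·3.9336 − 161.1 = 230.174.
On a 0–1 scale: 230.174/255 = 0.9026 → 0.903.

0.903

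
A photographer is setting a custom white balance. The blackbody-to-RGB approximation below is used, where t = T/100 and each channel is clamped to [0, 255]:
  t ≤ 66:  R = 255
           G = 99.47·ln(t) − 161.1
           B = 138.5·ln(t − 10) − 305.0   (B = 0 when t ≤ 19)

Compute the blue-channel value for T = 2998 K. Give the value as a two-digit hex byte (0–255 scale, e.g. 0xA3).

0x6E

t = 2998/100 = 29.98; the t ≤ 66 branch applies.
B = 138.5·ln(29.98 − 10) − 305.0 = 138.5·ln 19.98 − 305.0 = 138.5·2.9947 − 305.0 = 109.770.
Rounded: 110; in hex, 0x6E.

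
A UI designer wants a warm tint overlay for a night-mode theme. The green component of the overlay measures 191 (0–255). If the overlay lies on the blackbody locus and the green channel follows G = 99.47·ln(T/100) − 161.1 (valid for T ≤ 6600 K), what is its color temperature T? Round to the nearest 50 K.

3450 K

ln t = (191 + 161.1) / 99.47 = 3.5398.
t = e^3.5398 = 34.459.
T = 100·t = 3446 K → 3450 K to the nearest 50 K.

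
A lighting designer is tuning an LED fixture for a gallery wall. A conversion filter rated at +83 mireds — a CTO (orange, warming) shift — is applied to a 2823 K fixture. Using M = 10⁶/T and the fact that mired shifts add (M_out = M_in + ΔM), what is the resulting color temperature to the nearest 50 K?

2300 K

M_in = 10⁶/2823 = 354.23 mireds.
M_out = 354.23 + (+83) = 437.23 mireds.
T_out = 10⁶/437.23 = 2287.1 K → 2300 K.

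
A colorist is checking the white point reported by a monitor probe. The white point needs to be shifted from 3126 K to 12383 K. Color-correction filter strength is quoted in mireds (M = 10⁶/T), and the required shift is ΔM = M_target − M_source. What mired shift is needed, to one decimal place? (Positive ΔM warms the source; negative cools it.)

M_source = 10⁶/3126 = 319.898; M_target = 10⁶/12383 = 80.756.
ΔM = 80.756 − 319.898 = -239.142 → -239.1 mireds, a cooling shift.

-239.1 mireds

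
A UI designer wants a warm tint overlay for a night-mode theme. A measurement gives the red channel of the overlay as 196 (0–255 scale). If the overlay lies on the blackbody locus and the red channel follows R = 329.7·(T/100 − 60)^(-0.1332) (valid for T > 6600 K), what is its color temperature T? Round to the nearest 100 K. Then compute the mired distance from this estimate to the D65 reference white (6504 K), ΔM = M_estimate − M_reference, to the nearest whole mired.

(t − 60)^(-0.1332) = 196/329.7 = 0.59448.
t − 60 = 0.59448^(1/-0.1332) = 0.59448^(-7.508) = 49.621, so t = 109.621.
T = 100·t = 10962 K → 11000 K to the nearest 100 K.
M_estimate = 10⁶/11000 = 90.91; M_reference = 10⁶/6504 = 153.75.
ΔM = 90.91 − 153.75 = -62.84 → -63 mireds.

-63 mireds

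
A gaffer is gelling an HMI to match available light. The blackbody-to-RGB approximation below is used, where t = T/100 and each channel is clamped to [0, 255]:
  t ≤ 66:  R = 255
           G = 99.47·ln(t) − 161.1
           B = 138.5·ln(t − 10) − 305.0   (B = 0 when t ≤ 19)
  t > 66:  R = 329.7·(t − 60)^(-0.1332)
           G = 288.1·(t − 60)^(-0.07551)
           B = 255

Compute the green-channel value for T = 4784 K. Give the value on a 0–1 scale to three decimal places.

0.877

t = 4784/100 = 47.84; the t ≤ 66 branch applies.
G = 99.47·ln 47.84 − 161.1 = 99.47·3.8679 − 161.1 = 223.636.
On a 0–1 scale: 223.636/255 = 0.8770 → 0.877.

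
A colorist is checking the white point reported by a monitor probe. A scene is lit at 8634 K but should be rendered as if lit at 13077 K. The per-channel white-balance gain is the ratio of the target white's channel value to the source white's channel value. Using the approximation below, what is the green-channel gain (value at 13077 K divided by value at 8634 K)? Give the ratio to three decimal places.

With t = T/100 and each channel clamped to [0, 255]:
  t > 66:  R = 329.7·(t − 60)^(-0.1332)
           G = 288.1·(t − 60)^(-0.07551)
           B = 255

0.928

At 8634 K (t = 86.34):
  G = 288.1·(86.34 − 60)^(-0.07551) = 288.1·26.34^(-0.07551) = 288.1·0.78114 = 225.047.
At 13077 K (t = 130.77):
  G = 288.1·(130.77 − 60)^(-0.07551) = 288.1·70.77^(-0.07551) = 288.1·0.72497 = 208.863.
Gain = 208.863 / 225.047 = 0.9281 → 0.928.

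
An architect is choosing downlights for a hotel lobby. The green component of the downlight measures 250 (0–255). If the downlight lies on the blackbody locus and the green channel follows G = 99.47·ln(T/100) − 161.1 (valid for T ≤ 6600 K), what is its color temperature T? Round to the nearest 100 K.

6200 K

ln t = (250 + 161.1) / 99.47 = 4.1329.
t = e^4.1329 = 62.359.
T = 100·t = 6236 K → 6200 K to the nearest 100 K.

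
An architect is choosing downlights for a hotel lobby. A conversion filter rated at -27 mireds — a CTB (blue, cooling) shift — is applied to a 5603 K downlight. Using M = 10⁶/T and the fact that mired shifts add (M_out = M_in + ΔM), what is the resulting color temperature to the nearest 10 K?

6600 K

M_in = 10⁶/5603 = 178.48 mireds.
M_out = 178.48 + (-27) = 151.48 mireds.
T_out = 10⁶/151.48 = 6601.7 K → 6600 K.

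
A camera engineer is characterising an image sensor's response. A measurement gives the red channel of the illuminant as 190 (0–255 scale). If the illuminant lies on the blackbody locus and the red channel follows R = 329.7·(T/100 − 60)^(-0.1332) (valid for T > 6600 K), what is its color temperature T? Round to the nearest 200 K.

(t − 60)^(-0.1332) = 190/329.7 = 0.57628.
t − 60 = 0.57628^(1/-0.1332) = 0.57628^(-7.508) = 62.667, so t = 122.667.
T = 100·t = 12267 K → 12200 K to the nearest 200 K.

12200 K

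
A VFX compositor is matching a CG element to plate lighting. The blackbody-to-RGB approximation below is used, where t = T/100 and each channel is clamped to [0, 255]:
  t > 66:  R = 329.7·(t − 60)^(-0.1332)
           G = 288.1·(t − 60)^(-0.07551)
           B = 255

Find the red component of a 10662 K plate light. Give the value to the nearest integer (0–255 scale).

t = 10662/100 = 106.62; the t > 66 branch applies.
R = 329.7·(106.62 − 60)^(-0.1332) = 329.7·46.62^(-0.1332) = 329.7·0.59944 = 197.636.
Rounded: 198.

198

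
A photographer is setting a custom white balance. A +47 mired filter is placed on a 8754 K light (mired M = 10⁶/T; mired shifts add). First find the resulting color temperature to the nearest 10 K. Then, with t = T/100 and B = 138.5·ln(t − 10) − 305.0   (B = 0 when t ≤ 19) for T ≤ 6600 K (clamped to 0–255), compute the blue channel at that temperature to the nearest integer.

242

M_in = 10⁶/8754 = 114.23; M_out = 114.23 + (+47) = 161.23.
T_out = 10⁶/161.23 = 6202.2 K → 6200 K; t = 62.
B = 138.5·ln(62 − 10) − 305.0 = 138.5·ln 52 − 305.0 = 138.5·3.9512 − 305.0 = 242.247.
Rounded: 242.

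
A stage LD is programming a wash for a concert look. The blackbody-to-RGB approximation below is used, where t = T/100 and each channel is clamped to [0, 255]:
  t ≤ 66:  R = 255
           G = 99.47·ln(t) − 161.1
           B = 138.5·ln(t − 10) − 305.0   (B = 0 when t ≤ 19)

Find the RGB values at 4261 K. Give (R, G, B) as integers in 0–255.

t = 4261/100 = 42.61; the t ≤ 66 branch applies.
R = 255 by definition for t ≤ 66.
G = 99.47·ln 42.61 − 161.1 = 99.47·3.7521 − 161.1 = 212.120.
B = 138.5·ln(42.61 − 10) − 305.0 = 138.5·ln 32.61 − 305.0 = 138.5·3.4846 − 305.0 = 177.620.
Rounded: (255, 212, 178).

(255, 212, 178)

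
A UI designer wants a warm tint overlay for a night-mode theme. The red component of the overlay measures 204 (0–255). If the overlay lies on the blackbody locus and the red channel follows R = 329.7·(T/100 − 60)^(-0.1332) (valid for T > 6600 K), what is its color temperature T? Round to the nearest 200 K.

9600 K

(t − 60)^(-0.1332) = 204/329.7 = 0.61874.
t − 60 = 0.61874^(1/-0.1332) = 0.61874^(-7.508) = 36.748, so t = 96.748.
T = 100·t = 9675 K → 9600 K to the nearest 200 K.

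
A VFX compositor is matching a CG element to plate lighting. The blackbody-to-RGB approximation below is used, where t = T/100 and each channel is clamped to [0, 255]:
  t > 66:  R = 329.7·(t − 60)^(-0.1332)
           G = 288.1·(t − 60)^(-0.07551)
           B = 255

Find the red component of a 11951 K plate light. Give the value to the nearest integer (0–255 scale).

t = 11951/100 = 119.51; the t > 66 branch applies.
R = 329.7·(119.51 − 60)^(-0.1332) = 329.7·59.51^(-0.1332) = 329.7·0.58026 = 191.313.
Rounded: 191.

191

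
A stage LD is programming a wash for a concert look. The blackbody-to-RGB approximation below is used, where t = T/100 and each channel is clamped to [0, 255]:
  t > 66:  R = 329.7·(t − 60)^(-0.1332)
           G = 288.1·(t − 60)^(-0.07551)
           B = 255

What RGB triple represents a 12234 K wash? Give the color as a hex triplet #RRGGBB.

t = 12234/100 = 122.34; the t > 66 branch applies.
R = 329.7·(122.34 − 60)^(-0.1332) = 329.7·62.34^(-0.1332) = 329.7·0.57668 = 190.132.
G = 288.1·(122.34 − 60)^(-0.07551) = 288.1·62.34^(-0.07551) = 288.1·0.73194 = 210.873.
B = 255 by definition for t > 66.
Rounded: (190, 211, 255).
In hex: #BED3FF.

#BED3FF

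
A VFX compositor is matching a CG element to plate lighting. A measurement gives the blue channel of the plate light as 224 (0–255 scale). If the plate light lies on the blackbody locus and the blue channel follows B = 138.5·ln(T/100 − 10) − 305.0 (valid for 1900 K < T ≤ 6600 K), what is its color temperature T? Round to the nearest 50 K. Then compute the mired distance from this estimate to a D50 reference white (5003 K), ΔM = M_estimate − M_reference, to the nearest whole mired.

-20 mireds

ln(t − 10) = (224 + 305.0) / 138.5 = 3.8195.
t − 10 = e^3.8195 = 45.581, so t = 55.581.
T = 100·t = 5558 K → 5550 K to the nearest 50 K.
M_estimate = 10⁶/5550 = 180.18; M_reference = 10⁶/5003 = 199.88.
ΔM = 180.18 − 199.88 = -19.70 → -20 mireds.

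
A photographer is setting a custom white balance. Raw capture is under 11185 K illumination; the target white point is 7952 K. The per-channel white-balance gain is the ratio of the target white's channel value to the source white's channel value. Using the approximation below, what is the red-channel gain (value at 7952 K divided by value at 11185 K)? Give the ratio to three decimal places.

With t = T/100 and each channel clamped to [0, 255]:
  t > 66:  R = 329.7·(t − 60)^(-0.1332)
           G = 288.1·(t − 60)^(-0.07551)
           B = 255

1.139

At 11185 K (t = 111.85):
  R = 329.7·(111.85 − 60)^(-0.1332) = 329.7·51.85^(-0.1332) = 329.7·0.59101 = 194.856.
At 7952 K (t = 79.52):
  R = 329.7·(79.52 − 60)^(-0.1332) = 329.7·19.52^(-0.1332) = 329.7·0.67314 = 221.936.
Gain = 221.936 / 194.856 = 1.1390 → 1.139.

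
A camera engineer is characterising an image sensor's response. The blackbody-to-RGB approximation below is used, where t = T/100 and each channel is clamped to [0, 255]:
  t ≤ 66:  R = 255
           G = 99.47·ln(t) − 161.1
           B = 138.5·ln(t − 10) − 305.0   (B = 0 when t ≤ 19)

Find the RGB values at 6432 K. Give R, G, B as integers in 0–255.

t = 6432/100 = 64.32; the t ≤ 66 branch applies.
R = 255 by definition for t ≤ 66.
G = 99.47·ln 64.32 − 161.1 = 99.47·4.1639 − 161.1 = 253.080.
B = 138.5·ln(64.32 − 10) − 305.0 = 138.5·ln 54.32 − 305.0 = 138.5·3.9949 − 305.0 = 248.293.
Rounded: (255, 253, 248).

R=255, G=253, B=248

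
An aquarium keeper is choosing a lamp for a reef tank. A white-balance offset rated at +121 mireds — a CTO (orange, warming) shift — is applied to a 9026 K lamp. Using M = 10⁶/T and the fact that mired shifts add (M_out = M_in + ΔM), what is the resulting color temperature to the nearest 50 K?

M_in = 10⁶/9026 = 110.79 mireds.
M_out = 110.79 + (+121) = 231.79 mireds.
T_out = 10⁶/231.79 = 4314.2 K → 4300 K.

4300 K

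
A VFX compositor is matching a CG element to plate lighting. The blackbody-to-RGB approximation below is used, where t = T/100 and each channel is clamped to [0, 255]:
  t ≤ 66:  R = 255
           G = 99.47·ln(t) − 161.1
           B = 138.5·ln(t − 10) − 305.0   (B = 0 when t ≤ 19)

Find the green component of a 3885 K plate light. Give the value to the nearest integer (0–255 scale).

203

t = 3885/100 = 38.85; the t ≤ 66 branch applies.
G = 99.47·ln 38.85 − 161.1 = 99.47·3.6597 − 161.1 = 202.931.
Rounded: 203.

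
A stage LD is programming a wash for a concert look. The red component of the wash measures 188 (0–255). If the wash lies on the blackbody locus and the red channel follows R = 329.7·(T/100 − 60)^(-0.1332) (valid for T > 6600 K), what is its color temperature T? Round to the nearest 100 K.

12800 K

(t − 60)^(-0.1332) = 188/329.7 = 0.57022.
t − 60 = 0.57022^(1/-0.1332) = 0.57022^(-7.508) = 67.848, so t = 127.848.
T = 100·t = 12785 K → 12800 K to the nearest 100 K.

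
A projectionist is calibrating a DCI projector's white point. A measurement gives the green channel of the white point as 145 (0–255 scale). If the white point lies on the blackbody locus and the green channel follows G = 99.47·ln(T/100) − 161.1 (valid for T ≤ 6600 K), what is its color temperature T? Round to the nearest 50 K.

ln t = (145 + 161.1) / 99.47 = 3.0773.
t = e^3.0773 = 21.700.
T = 100·t = 2170 K → 2150 K to the nearest 50 K.

2150 K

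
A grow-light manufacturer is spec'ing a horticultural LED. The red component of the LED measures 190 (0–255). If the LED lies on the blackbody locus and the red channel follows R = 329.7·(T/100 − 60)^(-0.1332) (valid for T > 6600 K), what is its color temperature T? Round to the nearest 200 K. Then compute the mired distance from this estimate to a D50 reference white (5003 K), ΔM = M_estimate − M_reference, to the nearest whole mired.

(t − 60)^(-0.1332) = 190/329.7 = 0.57628.
t − 60 = 0.57628^(1/-0.1332) = 0.57628^(-7.508) = 62.667, so t = 122.667.
T = 100·t = 12267 K → 12200 K to the nearest 200 K.
M_estimate = 10⁶/12200 = 81.97; M_reference = 10⁶/5003 = 199.88.
ΔM = 81.97 − 199.88 = -117.91 → -118 mireds.

-118 mireds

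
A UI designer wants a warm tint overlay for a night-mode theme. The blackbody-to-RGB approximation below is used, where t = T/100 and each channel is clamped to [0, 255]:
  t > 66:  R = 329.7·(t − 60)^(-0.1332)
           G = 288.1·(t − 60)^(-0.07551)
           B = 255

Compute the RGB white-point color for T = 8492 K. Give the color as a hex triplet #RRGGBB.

#D7E2FF

t = 8492/100 = 84.92; the t > 66 branch applies.
R = 329.7·(84.92 − 60)^(-0.1332) = 329.7·24.92^(-0.1332) = 329.7·0.65160 = 214.832.
G = 288.1·(84.92 − 60)^(-0.07551) = 288.1·24.92^(-0.07551) = 288.1·0.78442 = 225.990.
B = 255 by definition for t > 66.
Rounded: (215, 226, 255).
In hex: #D7E2FF.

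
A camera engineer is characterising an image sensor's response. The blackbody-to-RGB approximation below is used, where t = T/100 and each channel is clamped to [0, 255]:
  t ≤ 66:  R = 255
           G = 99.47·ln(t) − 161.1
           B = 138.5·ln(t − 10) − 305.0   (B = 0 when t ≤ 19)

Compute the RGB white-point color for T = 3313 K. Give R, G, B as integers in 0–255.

t = 3313/100 = 33.13; the t ≤ 66 branch applies.
R = 255 by definition for t ≤ 66.
G = 99.47·ln 33.13 − 161.1 = 99.47·3.5004 − 161.1 = 187.089.
B = 138.5·ln(33.13 − 10) − 305.0 = 138.5·ln 23.13 − 305.0 = 138.5·3.1411 − 305.0 = 130.047.
Rounded: (255, 187, 130).

R=255, G=187, B=130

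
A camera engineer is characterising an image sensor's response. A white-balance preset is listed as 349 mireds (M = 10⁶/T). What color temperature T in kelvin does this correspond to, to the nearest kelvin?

2865 K

T = 10⁶ / 349 = 2865.33 K → 2865 K.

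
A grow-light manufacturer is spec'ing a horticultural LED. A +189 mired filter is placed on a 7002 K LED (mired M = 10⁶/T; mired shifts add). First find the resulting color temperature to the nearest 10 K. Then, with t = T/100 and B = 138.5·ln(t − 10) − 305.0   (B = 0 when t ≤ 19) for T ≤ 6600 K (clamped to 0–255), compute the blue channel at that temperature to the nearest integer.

111

M_in = 10⁶/7002 = 142.82; M_out = 142.82 + (+189) = 331.82.
T_out = 10⁶/331.82 = 3013.7 K → 3010 K; t = 30.1.
B = 138.5·ln(30.1 − 10) − 305.0 = 138.5·ln 20.1 − 305.0 = 138.5·3.0007 − 305.0 = 110.600.
Rounded: 111.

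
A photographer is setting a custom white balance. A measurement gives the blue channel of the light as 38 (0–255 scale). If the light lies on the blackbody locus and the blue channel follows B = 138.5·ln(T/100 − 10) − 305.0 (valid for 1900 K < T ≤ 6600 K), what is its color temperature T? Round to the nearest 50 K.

2200 K

ln(t − 10) = (38 + 305.0) / 138.5 = 2.4765.
t − 10 = e^2.4765 = 11.900, so t = 21.900.
T = 100·t = 2190 K → 2200 K to the nearest 50 K.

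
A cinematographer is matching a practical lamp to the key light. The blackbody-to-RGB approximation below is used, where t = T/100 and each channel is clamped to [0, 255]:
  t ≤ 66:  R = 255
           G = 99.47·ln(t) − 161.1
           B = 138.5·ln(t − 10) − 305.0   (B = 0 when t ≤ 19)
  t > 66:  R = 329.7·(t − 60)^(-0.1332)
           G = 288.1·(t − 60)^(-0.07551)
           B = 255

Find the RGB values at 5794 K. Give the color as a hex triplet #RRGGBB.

#FFF3E7

t = 5794/100 = 57.94; the t ≤ 66 branch applies.
R = 255 by definition for t ≤ 66.
G = 99.47·ln 57.94 − 161.1 = 99.47·4.0594 − 161.1 = 242.689.
B = 138.5·ln(57.94 − 10) − 305.0 = 138.5·ln 47.94 − 305.0 = 138.5·3.8700 − 305.0 = 230.988.
Rounded: (255, 243, 231).
In hex: #FFF3E7.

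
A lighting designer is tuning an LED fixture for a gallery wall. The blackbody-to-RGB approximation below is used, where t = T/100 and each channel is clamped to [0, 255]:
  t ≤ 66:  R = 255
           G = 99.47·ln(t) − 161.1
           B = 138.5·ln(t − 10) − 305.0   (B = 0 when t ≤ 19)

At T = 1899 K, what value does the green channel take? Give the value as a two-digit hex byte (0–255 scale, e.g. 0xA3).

0x84

t = 1899/100 = 18.99; the t ≤ 66 branch applies.
G = 99.47·ln 18.99 − 161.1 = 99.47·2.9439 − 161.1 = 131.731.
Rounded: 132; in hex, 0x84.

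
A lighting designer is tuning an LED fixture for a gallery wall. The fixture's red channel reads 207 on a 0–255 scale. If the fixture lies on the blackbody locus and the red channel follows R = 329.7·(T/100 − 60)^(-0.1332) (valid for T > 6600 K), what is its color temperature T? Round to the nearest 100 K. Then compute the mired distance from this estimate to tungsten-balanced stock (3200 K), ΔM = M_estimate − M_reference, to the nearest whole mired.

-205 mireds

(t − 60)^(-0.1332) = 207/329.7 = 0.62784.
t − 60 = 0.62784^(1/-0.1332) = 0.62784^(-7.508) = 32.933, so t = 92.933.
T = 100·t = 9293 K → 9300 K to the nearest 100 K.
M_estimate = 10⁶/9300 = 107.53; M_reference = 10⁶/3200 = 312.50.
ΔM = 107.53 − 312.50 = -204.97 → -205 mireds.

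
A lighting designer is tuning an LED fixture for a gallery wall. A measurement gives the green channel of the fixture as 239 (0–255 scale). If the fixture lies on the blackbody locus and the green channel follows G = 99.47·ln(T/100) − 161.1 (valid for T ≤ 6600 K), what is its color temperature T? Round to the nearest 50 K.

5600 K

ln t = (239 + 161.1) / 99.47 = 4.0223.
t = e^4.0223 = 55.830.
T = 100·t = 5583 K → 5600 K to the nearest 50 K.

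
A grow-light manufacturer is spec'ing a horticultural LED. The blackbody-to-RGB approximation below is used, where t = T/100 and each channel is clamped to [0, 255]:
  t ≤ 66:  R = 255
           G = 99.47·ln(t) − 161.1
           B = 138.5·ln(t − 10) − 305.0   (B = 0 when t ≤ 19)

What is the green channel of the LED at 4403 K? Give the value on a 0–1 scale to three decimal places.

0.845

t = 4403/100 = 44.03; the t ≤ 66 branch applies.
G = 99.47·ln 44.03 − 161.1 = 99.47·3.7849 − 161.1 = 215.381.
On a 0–1 scale: 215.381/255 = 0.8446 → 0.845.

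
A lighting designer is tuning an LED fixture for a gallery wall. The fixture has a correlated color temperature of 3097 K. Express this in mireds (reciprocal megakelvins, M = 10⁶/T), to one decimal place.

M = 10⁶ / 3097 = 322.893 → 322.9 mireds.

322.9 mireds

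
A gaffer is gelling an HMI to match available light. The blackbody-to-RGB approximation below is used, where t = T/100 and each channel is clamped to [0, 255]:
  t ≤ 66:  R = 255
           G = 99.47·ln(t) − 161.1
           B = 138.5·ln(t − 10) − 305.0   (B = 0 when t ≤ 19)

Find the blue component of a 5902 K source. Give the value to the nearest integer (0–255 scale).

t = 5902/100 = 59.02; the t ≤ 66 branch applies.
B = 138.5·ln(59.02 − 10) − 305.0 = 138.5·ln 49.02 − 305.0 = 138.5·3.8922 − 305.0 = 234.074.
Rounded: 234.

234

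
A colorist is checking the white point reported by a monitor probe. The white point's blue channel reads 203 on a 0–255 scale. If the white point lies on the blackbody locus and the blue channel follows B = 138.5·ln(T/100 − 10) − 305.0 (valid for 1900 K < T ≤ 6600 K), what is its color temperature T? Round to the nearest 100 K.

4900 K

ln(t − 10) = (203 + 305.0) / 138.5 = 3.6679.
t − 10 = e^3.6679 = 39.168, so t = 49.168.
T = 100·t = 4917 K → 4900 K to the nearest 100 K.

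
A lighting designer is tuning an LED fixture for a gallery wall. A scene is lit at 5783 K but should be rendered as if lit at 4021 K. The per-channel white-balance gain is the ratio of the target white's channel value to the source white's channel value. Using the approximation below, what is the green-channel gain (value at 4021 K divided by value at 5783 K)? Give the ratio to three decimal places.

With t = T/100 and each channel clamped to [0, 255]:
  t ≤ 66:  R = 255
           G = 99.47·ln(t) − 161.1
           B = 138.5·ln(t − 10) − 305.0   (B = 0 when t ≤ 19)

At 5783 K (t = 57.83):
  G = 99.47·ln 57.83 − 161.1 = 99.47·4.0575 − 161.1 = 242.500.
At 4021 K (t = 40.21):
  G = 99.47·ln 40.21 − 161.1 = 99.47·3.6941 − 161.1 = 206.354.
Gain = 206.354 / 242.500 = 0.8509 → 0.851.

0.851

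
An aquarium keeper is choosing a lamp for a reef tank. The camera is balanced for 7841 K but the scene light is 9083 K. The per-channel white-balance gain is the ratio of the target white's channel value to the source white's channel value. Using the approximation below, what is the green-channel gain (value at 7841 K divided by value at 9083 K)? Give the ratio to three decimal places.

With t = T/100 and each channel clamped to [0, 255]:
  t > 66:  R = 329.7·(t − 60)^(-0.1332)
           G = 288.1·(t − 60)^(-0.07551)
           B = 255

1.040

At 9083 K (t = 90.83):
  G = 288.1·(90.83 − 60)^(-0.07551) = 288.1·30.83^(-0.07551) = 288.1·0.77191 = 222.388.
At 7841 K (t = 78.41):
  G = 288.1·(78.41 − 60)^(-0.07551) = 288.1·18.41^(-0.07551) = 288.1·0.80256 = 231.217.
Gain = 231.217 / 222.388 = 1.0397 → 1.040.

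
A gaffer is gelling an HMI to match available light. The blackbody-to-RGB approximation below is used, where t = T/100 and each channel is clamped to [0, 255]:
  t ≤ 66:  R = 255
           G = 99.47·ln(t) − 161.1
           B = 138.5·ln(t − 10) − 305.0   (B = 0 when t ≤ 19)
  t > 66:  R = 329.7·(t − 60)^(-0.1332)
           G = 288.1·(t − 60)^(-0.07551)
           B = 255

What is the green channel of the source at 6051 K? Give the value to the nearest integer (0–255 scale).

t = 6051/100 = 60.51; the t ≤ 66 branch applies.
G = 99.47·ln 60.51 − 161.1 = 99.47·4.1028 − 161.1 = 247.006.
Rounded: 247.

247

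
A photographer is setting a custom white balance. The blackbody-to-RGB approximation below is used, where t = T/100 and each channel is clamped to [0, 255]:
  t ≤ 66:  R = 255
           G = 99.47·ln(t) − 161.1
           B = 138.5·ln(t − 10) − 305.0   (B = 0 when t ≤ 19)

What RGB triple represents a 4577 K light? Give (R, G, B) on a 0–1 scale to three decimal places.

t = 4577/100 = 45.77; the t ≤ 66 branch applies.
R = 255 by definition for t ≤ 66.
G = 99.47·ln 45.77 − 161.1 = 99.47·3.8236 − 161.1 = 219.236.
B = 138.5·ln(45.77 − 10) − 305.0 = 138.5·ln 35.77 − 305.0 = 138.5·3.5771 − 305.0 = 190.430.
Dividing each by 255: (1.0000, 0.8598, 0.7468) → (1.000, 0.860, 0.747).

(1.000, 0.860, 0.747)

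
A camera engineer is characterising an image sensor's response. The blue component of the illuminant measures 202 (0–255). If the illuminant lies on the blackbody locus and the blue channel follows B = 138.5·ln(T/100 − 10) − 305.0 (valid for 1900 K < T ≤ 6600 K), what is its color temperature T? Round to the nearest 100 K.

4900 K

ln(t − 10) = (202 + 305.0) / 138.5 = 3.6606.
t − 10 = e^3.6606 = 38.887, so t = 48.887.
T = 100·t = 4889 K → 4900 K to the nearest 100 K.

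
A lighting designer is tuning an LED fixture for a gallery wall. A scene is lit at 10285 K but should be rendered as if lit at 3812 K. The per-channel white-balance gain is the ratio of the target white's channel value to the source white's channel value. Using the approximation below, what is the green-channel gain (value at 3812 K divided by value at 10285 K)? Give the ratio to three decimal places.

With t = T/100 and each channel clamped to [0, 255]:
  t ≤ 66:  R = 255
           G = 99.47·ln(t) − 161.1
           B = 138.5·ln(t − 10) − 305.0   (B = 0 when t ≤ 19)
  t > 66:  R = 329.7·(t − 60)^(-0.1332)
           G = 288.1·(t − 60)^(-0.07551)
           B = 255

At 10285 K (t = 102.85):
  G = 288.1·(102.85 − 60)^(-0.07551) = 288.1·42.85^(-0.07551) = 288.1·0.75296 = 216.928.
At 3812 K (t = 38.12):
  G = 99.47·ln 38.12 − 161.1 = 99.47·3.6407 − 161.1 = 201.044.
Gain = 201.044 / 216.928 = 0.9268 → 0.927.

0.927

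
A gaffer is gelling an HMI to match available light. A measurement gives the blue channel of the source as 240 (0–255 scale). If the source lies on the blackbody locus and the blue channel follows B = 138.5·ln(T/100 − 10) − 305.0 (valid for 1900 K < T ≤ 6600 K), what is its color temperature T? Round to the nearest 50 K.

ln(t − 10) = (240 + 305.0) / 138.5 = 3.9350.
t − 10 = e^3.9350 = 51.163, so t = 61.163.
T = 100·t = 6116 K → 6100 K to the nearest 50 K.

6100 K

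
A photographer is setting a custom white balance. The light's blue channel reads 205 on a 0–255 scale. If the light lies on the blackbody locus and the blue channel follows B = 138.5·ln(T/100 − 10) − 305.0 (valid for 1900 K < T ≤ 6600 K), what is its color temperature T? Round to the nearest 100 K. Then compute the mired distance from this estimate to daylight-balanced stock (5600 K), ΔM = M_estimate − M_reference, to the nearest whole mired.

ln(t − 10) = (205 + 305.0) / 138.5 = 3.6823.
t − 10 = e^3.6823 = 39.738, so t = 49.738.
T = 100·t = 4974 K → 5000 K to the nearest 100 K.
M_estimate = 10⁶/5000 = 200.00; M_reference = 10⁶/5600 = 178.57.
ΔM = 200.00 − 178.57 = 21.43 → +21 mireds.

+21 mireds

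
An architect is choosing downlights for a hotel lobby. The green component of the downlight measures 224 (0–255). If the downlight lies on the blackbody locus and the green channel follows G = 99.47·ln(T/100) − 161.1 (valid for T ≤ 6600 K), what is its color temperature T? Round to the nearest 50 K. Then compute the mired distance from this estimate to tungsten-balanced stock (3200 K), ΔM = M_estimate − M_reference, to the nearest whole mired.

-104 mireds

ln t = (224 + 161.1) / 99.47 = 3.8715.
t = e^3.8715 = 48.015.
T = 100·t = 4802 K → 4800 K to the nearest 50 K.
M_estimate = 10⁶/4800 = 208.33; M_reference = 10⁶/3200 = 312.50.
ΔM = 208.33 − 312.50 = -104.17 → -104 mireds.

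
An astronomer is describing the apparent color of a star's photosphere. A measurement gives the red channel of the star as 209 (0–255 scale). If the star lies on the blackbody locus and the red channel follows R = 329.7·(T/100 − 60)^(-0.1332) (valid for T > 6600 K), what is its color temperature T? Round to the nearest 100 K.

(t − 60)^(-0.1332) = 209/329.7 = 0.63391.
t − 60 = 0.63391^(1/-0.1332) = 0.63391^(-7.508) = 30.639, so t = 90.639.
T = 100·t = 9064 K → 9100 K to the nearest 100 K.

9100 K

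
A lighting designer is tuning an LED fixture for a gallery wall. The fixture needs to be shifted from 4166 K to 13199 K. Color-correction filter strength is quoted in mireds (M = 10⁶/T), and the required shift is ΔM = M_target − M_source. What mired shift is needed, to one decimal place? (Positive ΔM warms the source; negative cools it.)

M_source = 10⁶/4166 = 240.038; M_target = 10⁶/13199 = 75.763.
ΔM = 75.763 − 240.038 = -164.275 → -164.3 mireds, a cooling shift.

-164.3 mireds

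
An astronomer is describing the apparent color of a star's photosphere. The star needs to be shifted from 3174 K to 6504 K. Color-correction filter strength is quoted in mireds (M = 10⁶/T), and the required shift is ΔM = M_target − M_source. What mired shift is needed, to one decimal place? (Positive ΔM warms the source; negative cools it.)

-161.3 mireds

M_source = 10⁶/3174 = 315.060; M_target = 10⁶/6504 = 153.752.
ΔM = 153.752 − 315.060 = -161.308 → -161.3 mireds, a cooling shift.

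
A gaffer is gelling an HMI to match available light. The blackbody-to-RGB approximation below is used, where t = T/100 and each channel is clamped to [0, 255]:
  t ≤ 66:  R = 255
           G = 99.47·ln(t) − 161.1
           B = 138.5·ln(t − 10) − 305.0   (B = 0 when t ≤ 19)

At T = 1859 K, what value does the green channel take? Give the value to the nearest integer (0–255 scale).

t = 1859/100 = 18.59; the t ≤ 66 branch applies.
G = 99.47·ln 18.59 − 161.1 = 99.47·2.9226 − 161.1 = 129.613.
Rounded: 130.

130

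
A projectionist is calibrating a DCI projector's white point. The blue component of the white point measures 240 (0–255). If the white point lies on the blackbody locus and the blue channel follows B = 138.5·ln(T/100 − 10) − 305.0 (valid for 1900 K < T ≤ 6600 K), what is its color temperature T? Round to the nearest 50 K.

6100 K

ln(t − 10) = (240 + 305.0) / 138.5 = 3.9350.
t − 10 = e^3.9350 = 51.163, so t = 61.163.
T = 100·t = 6116 K → 6100 K to the nearest 50 K.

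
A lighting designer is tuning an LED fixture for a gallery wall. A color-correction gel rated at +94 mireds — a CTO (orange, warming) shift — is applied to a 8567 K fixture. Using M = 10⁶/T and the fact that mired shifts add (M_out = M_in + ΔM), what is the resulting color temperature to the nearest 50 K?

M_in = 10⁶/8567 = 116.73 mireds.
M_out = 116.73 + (+94) = 210.73 mireds.
T_out = 10⁶/210.73 = 4745.5 K → 4750 K.

4750 K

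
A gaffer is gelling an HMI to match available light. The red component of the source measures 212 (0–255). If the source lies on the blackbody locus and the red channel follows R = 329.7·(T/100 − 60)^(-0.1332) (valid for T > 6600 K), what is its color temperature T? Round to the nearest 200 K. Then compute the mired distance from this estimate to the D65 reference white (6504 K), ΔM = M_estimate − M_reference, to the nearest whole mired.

(t − 60)^(-0.1332) = 212/329.7 = 0.64301.
t − 60 = 0.64301^(1/-0.1332) = 0.64301^(-7.508) = 27.530, so t = 87.530.
T = 100·t = 8753 K → 8800 K to the nearest 200 K.
M_estimate = 10⁶/8800 = 113.64; M_reference = 10⁶/6504 = 153.75.
ΔM = 113.64 − 153.75 = -40.12 → -40 mireds.

-40 mireds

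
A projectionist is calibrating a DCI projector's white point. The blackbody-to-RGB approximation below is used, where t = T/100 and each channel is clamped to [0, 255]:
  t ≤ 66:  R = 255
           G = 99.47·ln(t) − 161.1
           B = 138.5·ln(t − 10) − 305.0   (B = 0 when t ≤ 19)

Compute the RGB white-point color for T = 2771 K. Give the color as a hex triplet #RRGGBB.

t = 2771/100 = 27.71; the t ≤ 66 branch applies.
R = 255 by definition for t ≤ 66.
G = 99.47·ln 27.71 − 161.1 = 99.47·3.3218 − 161.1 = 169.319.
B = 138.5·ln(27.71 − 10) − 305.0 = 138.5·ln 17.71 − 305.0 = 138.5·2.8741 − 305.0 = 93.067.
Rounded: (255, 169, 93).
In hex: #FFA95D.

#FFA95D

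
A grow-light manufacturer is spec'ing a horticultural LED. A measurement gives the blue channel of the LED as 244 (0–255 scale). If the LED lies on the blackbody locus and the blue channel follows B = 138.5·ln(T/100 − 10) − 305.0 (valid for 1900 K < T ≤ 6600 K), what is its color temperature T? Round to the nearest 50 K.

ln(t − 10) = (244 + 305.0) / 138.5 = 3.9639.
t − 10 = e^3.9639 = 52.662, so t = 62.662.
T = 100·t = 6266 K → 6250 K to the nearest 50 K.

6250 K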